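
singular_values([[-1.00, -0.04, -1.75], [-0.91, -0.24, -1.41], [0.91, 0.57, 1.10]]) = [3.01, 0.48, 0.0]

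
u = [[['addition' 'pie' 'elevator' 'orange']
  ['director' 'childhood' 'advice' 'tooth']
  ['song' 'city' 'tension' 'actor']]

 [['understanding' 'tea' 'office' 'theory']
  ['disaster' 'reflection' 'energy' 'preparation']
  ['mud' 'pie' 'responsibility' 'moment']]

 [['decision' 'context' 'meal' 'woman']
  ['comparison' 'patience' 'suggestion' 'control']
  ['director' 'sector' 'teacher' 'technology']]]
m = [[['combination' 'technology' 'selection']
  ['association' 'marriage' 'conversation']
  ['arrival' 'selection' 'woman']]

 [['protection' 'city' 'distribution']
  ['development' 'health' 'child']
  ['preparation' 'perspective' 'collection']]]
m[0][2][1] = 'selection'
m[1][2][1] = 'perspective'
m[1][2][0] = 'preparation'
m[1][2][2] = 'collection'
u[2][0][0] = 'decision'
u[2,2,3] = 'technology'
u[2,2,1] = 'sector'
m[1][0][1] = 'city'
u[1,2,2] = 'responsibility'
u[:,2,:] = [['song', 'city', 'tension', 'actor'], ['mud', 'pie', 'responsibility', 'moment'], ['director', 'sector', 'teacher', 'technology']]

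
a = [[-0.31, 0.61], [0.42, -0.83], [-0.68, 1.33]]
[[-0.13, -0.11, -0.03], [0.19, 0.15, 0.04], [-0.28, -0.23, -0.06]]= a@[[-2.44, -1.87, -0.46], [-1.46, -1.13, -0.28]]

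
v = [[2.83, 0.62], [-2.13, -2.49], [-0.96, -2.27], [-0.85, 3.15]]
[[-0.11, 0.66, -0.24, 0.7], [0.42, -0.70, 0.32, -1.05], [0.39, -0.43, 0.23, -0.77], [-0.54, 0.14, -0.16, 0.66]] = v@[[0.00, 0.21, -0.07, 0.19], [-0.17, 0.1, -0.07, 0.26]]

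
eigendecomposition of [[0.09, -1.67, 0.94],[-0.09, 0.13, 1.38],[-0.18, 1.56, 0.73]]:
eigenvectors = [[-0.14, 0.99, -0.87], [0.60, 0.09, -0.41], [0.79, 0.06, 0.28]]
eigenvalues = [1.96, -0.01, -1.0]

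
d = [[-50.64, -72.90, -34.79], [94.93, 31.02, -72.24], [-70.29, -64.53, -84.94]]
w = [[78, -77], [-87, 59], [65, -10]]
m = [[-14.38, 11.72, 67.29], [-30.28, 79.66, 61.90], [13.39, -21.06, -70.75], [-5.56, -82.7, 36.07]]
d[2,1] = -64.53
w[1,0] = -87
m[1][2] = 61.9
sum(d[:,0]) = -26.0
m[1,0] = -30.28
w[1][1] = 59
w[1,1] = 59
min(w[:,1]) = -77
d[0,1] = -72.9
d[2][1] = -64.53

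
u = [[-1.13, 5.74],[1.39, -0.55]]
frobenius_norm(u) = 6.04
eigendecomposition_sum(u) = [[-2.03, 3.72], [0.90, -1.65]] + [[0.9, 2.02], [0.49, 1.1]]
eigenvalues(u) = [-3.68, 2.0]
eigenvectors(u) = [[-0.91, -0.88], [0.41, -0.48]]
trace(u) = -1.68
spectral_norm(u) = 5.91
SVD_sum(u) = [[-1.3, 5.7], [0.19, -0.82]] + [[0.17, 0.04], [1.2, 0.27]]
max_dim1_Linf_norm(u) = 5.74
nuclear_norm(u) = 7.15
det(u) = -7.36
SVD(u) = [[0.99, -0.14], [-0.14, -0.99]] @ diag([5.90834714128836, 1.2452044241929443]) @ [[-0.22, 0.97], [-0.97, -0.22]]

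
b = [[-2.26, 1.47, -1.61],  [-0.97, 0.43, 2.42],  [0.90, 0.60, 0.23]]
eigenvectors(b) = [[0.77+0.00j, (0.77-0j), (0.13+0j)], [0.17+0.50j, (0.17-0.5j), (0.87+0j)], [-0.16-0.31j, (-0.16+0.31j), 0.47+0.00j]]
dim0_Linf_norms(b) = [2.26, 1.47, 2.42]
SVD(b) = [[-0.94, -0.28, 0.17], [0.29, -0.96, 0.04], [0.15, 0.09, 0.98]] @ diag([3.2308764926898887, 2.583463515208271, 0.9761420770418617]) @ [[0.62,-0.36,0.7], [0.63,-0.3,-0.71], [0.47,0.88,0.05]]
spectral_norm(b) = 3.23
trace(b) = -1.60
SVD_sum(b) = [[-1.88, 1.11, -2.13], [0.58, -0.34, 0.66], [0.31, -0.18, 0.35]] + [[-0.46, 0.21, 0.52], [-1.57, 0.74, 1.76], [0.14, -0.07, -0.16]] + [[0.08, 0.15, 0.01], [0.02, 0.03, 0.0], [0.45, 0.85, 0.04]]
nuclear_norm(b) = 6.79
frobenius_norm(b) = 4.25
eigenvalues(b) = [(-1.6+1.6j), (-1.6-1.6j), (1.59+0j)]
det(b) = 8.15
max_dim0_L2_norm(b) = 2.92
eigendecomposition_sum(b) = [[-1.14+0.45j, (0.67+0.54j), -0.91-1.12j], [-0.54-0.64j, -0.20+0.55j, (0.53-0.84j)], [(0.42+0.36j), 0.07-0.38j, -0.25+0.60j]] + [[-1.14-0.45j,0.67-0.54j,(-0.91+1.12j)],[-0.54+0.64j,(-0.2-0.55j),0.53+0.84j],[(0.42-0.36j),0.07+0.38j,-0.25-0.60j]] + [[(0.02+0j), 0.13-0.00j, (0.21+0j)],[0.11+0.00j, (0.84-0j), (1.36+0j)],[0.06+0.00j, 0.45-0.00j, (0.74+0j)]]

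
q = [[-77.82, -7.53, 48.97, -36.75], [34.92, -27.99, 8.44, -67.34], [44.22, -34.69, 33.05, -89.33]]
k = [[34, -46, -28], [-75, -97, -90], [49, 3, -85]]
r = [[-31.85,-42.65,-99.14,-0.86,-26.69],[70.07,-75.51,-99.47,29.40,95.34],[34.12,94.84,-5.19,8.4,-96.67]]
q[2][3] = -89.33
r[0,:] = [-31.85, -42.65, -99.14, -0.86, -26.69]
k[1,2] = -90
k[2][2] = -85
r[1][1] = -75.51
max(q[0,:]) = 48.97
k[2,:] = [49, 3, -85]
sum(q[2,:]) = -46.75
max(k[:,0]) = 49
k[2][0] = 49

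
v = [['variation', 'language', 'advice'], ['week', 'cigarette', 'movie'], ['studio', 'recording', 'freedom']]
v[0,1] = 'language'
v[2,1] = 'recording'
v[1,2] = 'movie'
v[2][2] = 'freedom'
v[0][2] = 'advice'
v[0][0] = 'variation'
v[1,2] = 'movie'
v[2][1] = 'recording'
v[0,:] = ['variation', 'language', 'advice']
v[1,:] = ['week', 'cigarette', 'movie']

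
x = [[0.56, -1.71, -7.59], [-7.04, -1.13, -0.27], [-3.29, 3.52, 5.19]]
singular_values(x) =[10.28, 7.22, 2.01]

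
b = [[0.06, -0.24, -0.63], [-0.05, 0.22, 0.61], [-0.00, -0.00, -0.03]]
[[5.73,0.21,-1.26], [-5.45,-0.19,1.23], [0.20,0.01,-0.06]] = b @ [[3.31,2.04,0.62], [-5.87,0.27,-0.2], [-6.54,-0.24,2.14]]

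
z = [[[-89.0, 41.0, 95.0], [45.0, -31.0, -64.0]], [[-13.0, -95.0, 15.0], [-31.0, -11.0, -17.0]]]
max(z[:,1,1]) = -11.0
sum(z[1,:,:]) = -152.0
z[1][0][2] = 15.0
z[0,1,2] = -64.0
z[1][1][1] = -11.0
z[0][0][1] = 41.0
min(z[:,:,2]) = -64.0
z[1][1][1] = -11.0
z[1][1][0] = -31.0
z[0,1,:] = [45.0, -31.0, -64.0]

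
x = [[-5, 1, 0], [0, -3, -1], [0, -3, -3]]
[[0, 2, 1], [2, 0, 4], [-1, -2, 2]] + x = [[-5, 3, 1], [2, -3, 3], [-1, -5, -1]]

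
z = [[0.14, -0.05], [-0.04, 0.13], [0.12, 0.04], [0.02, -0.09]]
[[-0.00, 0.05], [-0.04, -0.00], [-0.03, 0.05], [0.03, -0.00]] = z @ [[-0.14, 0.38], [-0.37, 0.11]]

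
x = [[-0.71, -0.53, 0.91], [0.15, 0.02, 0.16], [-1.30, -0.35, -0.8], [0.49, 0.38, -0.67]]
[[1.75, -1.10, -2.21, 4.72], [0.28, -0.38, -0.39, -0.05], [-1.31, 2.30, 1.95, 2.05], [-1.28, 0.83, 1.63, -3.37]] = x@ [[-0.02, -0.68, 0.5, -2.69], [-0.23, -0.03, -1.18, -1.25], [1.77, -1.76, -2.73, 2.36]]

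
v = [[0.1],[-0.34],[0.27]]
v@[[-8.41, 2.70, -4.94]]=[[-0.84, 0.27, -0.49], [2.86, -0.92, 1.68], [-2.27, 0.73, -1.33]]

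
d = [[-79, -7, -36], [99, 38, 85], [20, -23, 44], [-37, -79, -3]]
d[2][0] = 20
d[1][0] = 99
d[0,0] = -79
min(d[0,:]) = -79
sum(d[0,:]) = -122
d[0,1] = -7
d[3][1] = -79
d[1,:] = [99, 38, 85]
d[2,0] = 20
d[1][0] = 99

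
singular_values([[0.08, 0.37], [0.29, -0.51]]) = [0.66, 0.22]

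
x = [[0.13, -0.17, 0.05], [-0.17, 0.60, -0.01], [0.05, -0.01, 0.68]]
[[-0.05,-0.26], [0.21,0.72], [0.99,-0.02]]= x @ [[-0.76, -0.66],[0.16, 1.01],[1.51, 0.03]]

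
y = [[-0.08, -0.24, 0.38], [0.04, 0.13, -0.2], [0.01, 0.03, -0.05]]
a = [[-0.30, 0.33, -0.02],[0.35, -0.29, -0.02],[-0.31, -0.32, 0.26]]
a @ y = [[0.04, 0.11, -0.18], [-0.04, -0.12, 0.19], [0.01, 0.04, -0.07]]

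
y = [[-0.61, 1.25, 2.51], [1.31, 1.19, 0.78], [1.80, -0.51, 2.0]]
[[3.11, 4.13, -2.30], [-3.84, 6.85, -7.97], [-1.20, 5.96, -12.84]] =y @ [[-2.49, 2.57, -4.83], [-1.34, 2.13, -0.02], [1.30, 1.21, -2.08]]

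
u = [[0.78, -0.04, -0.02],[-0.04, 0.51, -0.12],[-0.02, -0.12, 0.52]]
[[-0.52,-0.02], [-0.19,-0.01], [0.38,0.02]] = u @ [[-0.67, -0.03],  [-0.28, -0.01],  [0.64, 0.03]]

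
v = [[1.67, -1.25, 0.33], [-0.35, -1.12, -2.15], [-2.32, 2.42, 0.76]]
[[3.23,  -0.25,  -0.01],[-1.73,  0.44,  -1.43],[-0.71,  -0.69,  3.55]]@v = [[5.50, -3.78, 1.6], [0.27, -1.79, -2.6], [-9.18, 10.25, 3.95]]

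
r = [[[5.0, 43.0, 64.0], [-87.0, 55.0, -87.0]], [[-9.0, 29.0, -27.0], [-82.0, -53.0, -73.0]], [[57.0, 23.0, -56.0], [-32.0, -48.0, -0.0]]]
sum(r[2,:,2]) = -56.0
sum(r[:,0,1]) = 95.0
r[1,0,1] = 29.0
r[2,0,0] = 57.0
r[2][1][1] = -48.0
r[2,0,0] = 57.0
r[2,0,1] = 23.0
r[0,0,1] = 43.0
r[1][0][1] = 29.0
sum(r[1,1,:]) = -208.0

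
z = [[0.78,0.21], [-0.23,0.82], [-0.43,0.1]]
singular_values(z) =[0.94, 0.83]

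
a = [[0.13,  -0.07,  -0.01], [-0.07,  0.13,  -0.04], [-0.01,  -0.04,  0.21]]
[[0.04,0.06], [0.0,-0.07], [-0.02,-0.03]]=a @ [[0.45, 0.18],[0.24, -0.49],[-0.05, -0.24]]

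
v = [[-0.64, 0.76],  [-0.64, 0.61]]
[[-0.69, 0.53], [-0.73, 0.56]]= v @ [[1.41, -1.07], [0.28, -0.21]]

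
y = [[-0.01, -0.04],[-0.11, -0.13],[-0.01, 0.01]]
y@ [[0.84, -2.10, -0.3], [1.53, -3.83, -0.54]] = [[-0.07, 0.17, 0.02], [-0.29, 0.73, 0.10], [0.01, -0.02, -0.00]]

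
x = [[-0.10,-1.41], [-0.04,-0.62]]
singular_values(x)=[1.54, 0.0]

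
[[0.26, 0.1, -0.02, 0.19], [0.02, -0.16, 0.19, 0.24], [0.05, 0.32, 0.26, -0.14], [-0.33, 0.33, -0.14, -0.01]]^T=[[0.26, 0.02, 0.05, -0.33], [0.1, -0.16, 0.32, 0.33], [-0.02, 0.19, 0.26, -0.14], [0.19, 0.24, -0.14, -0.01]]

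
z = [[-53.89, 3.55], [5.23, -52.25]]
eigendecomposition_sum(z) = [[-34.10, 23.25],  [34.25, -23.36]] + [[-19.79, -19.70], [-29.02, -28.89]]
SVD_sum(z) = [[-34.05, 27.83],[28.74, -23.48]] + [[-19.84, -24.28], [-23.51, -28.77]]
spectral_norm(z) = 57.54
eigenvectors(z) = [[-0.71, -0.56], [0.71, -0.83]]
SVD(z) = [[-0.76,0.64], [0.64,0.76]] @ diag([57.54257396290939, 48.61072085171236]) @ [[0.77, -0.63], [-0.63, -0.77]]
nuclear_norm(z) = 106.15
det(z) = 2797.19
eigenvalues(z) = [-57.46, -48.68]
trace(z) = -106.14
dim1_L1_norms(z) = [57.44, 57.48]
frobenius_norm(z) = 75.33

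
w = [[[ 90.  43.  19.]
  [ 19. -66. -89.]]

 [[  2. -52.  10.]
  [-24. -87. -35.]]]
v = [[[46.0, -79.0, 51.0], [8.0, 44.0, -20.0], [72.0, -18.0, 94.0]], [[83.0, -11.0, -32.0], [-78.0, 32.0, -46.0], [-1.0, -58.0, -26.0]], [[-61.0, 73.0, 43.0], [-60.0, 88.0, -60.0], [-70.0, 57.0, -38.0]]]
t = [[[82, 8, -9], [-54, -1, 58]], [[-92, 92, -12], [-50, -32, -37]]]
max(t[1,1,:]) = -32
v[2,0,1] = 73.0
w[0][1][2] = -89.0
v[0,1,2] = -20.0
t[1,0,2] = -12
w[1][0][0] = 2.0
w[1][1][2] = -35.0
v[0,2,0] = 72.0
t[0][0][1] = 8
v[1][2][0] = -1.0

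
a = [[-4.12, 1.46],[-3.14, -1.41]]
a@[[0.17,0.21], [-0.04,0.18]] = [[-0.76, -0.60],[-0.48, -0.91]]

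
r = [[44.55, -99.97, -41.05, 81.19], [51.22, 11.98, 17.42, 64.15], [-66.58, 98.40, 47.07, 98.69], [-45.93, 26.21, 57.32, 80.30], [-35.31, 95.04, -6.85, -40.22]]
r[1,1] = 11.98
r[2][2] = 47.07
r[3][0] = -45.93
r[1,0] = 51.22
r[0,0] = 44.55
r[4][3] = -40.22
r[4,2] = -6.85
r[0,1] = -99.97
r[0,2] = -41.05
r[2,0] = -66.58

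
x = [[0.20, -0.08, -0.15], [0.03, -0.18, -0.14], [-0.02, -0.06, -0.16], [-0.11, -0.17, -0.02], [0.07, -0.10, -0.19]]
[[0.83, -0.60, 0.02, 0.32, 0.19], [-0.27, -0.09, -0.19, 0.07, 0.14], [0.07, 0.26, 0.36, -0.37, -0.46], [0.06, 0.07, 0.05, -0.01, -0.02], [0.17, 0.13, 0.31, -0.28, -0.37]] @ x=[[0.13, -0.03, -0.09], [-0.05, 0.02, 0.06], [0.02, 0.03, -0.01], [0.01, -0.02, -0.02], [0.04, 0.03, -0.02]]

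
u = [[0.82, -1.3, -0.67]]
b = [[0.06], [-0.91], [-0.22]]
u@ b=[[1.38]]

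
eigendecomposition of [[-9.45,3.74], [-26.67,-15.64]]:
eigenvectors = [[-0.11-0.33j, -0.11+0.33j], [(0.94+0j), (0.94-0j)]]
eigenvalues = [(-12.54+9.5j), (-12.54-9.5j)]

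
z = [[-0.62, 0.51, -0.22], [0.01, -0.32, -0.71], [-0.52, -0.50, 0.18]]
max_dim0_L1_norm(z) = 1.33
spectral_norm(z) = 0.84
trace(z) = -0.76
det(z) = 0.48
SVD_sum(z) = [[-0.68, 0.44, -0.12],[0.06, -0.04, 0.01],[-0.12, 0.08, -0.02]] + [[-0.0, -0.01, -0.01], [-0.19, -0.44, -0.54], [-0.08, -0.19, -0.23]] + [[0.07, 0.08, -0.09], [0.13, 0.16, -0.18], [-0.32, -0.39, 0.43]]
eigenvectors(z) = [[(0.33+0j), (-0.68+0j), -0.68-0.00j], [(0.53+0j), (0.08-0.58j), (0.08+0.58j)], [-0.78+0.00j, (-0.21-0.38j), (-0.21+0.38j)]]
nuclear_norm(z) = 2.35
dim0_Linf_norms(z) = [0.62, 0.51, 0.71]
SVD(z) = [[-0.98, -0.02, -0.19], [0.09, -0.92, -0.38], [-0.17, -0.39, 0.91]] @ diag([0.8360221474493472, 0.7859939173015033, 0.7318336771010329]) @ [[0.83, -0.53, 0.14], [0.26, 0.61, 0.75], [-0.49, -0.59, 0.65]]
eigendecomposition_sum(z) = [[0.07+0.00j, (0.13-0j), -0.19-0.00j], [0.12+0.00j, 0.20-0.00j, (-0.31-0j)], [(-0.18+0j), -0.30+0.00j, (0.46+0j)]] + [[-0.35+0.11j, (0.19+0.28j), (-0.01+0.24j)], [(-0.06-0.31j), (-0.26+0.13j), (-0.2-0.04j)], [(-0.17-0.16j), (-0.1+0.2j), -0.14+0.07j]] + [[(-0.35-0.11j), (0.19-0.28j), -0.01-0.24j], [(-0.06+0.31j), -0.26-0.13j, (-0.2+0.04j)], [-0.17+0.16j, -0.10-0.20j, -0.14-0.07j]]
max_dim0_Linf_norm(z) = 0.71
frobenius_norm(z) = 1.36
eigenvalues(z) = [(0.74+0j), (-0.75+0.31j), (-0.75-0.31j)]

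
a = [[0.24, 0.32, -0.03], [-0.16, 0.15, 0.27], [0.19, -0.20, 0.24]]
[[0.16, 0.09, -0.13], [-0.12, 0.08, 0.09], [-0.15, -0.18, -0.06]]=a @ [[0.17,-0.28,-0.47], [0.31,0.47,-0.05], [-0.51,-0.14,0.07]]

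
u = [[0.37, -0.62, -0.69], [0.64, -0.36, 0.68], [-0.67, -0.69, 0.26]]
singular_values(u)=[1.0, 1.0, 0.99]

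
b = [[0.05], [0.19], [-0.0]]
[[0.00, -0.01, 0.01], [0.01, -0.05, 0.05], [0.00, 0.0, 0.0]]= b @[[0.05,-0.24,0.28]]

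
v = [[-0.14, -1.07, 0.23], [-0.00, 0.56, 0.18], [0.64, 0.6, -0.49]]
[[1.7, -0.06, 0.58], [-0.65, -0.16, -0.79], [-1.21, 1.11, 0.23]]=v @ [[0.07, 1.79, -0.07],[-1.42, -0.22, -0.88],[0.83, -0.20, -1.63]]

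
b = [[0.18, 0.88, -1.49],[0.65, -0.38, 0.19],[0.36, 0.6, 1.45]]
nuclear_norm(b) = 3.94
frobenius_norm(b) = 2.49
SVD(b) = [[0.75,0.63,-0.21], [-0.14,-0.15,-0.98], [-0.65,0.76,-0.03]] @ diag([2.1151766472243647, 1.1158189294028191, 0.7092079157927093]) @ [[-0.09, 0.15, -0.98],  [0.26, 0.96, 0.13],  [-0.96, 0.24, 0.13]]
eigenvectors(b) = [[-0.67+0.00j, (-0.78+0j), -0.78-0.00j], [(0.74+0j), -0.22+0.16j, -0.22-0.16j], [-0.08+0.00j, 0.36+0.44j, 0.36-0.44j]]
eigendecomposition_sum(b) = [[(-0.28+0j), (0.61+0j), (-0.22+0j)], [0.31-0.00j, (-0.68-0j), (0.24-0j)], [-0.03+0.00j, (0.08+0j), (-0.03+0j)]] + [[0.23+0.53j,(0.13+0.57j),(-0.64+0.79j)],[(0.17+0.11j),0.15+0.14j,-0.03+0.35j],[(0.2-0.37j),(0.26-0.34j),(0.74-0j)]] + [[0.23-0.53j, 0.13-0.57j, (-0.64-0.79j)],[(0.17-0.11j), (0.15-0.14j), (-0.03-0.35j)],[0.20+0.37j, (0.26+0.34j), 0.74+0.00j]]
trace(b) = 1.25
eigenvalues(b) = [(-0.99+0j), (1.12+0.67j), (1.12-0.67j)]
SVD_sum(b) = [[-0.14, 0.24, -1.56],[0.03, -0.05, 0.30],[0.12, -0.21, 1.34]] + [[0.18, 0.67, 0.09], [-0.04, -0.17, -0.02], [0.22, 0.82, 0.11]] + [[0.14,-0.04,-0.02], [0.67,-0.17,-0.09], [0.02,-0.00,-0.00]]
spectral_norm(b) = 2.12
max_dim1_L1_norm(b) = 2.55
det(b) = -1.67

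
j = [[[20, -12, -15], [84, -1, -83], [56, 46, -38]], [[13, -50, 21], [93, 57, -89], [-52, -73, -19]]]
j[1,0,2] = 21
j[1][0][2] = 21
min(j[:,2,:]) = -73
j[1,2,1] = -73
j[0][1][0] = 84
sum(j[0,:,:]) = 57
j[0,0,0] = 20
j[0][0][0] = 20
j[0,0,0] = 20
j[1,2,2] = -19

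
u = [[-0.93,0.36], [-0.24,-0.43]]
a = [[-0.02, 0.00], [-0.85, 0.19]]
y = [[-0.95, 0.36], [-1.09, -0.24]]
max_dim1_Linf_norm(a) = 0.85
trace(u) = -1.36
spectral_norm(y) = 1.45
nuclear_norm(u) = 1.49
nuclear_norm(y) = 1.88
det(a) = -0.00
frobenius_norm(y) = 1.51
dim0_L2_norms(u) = [0.96, 0.56]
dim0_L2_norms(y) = [1.45, 0.43]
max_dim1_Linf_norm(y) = 1.09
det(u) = 0.49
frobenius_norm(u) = 1.11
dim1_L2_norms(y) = [1.02, 1.12]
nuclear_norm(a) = 0.88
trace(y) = -1.19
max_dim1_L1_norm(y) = 1.33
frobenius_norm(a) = 0.87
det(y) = 0.62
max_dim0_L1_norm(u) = 1.17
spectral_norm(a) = 0.87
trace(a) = 0.17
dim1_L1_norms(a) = [0.02, 1.04]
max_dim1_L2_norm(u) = 1.0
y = a + u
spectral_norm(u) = 1.00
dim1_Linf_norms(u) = [0.93, 0.43]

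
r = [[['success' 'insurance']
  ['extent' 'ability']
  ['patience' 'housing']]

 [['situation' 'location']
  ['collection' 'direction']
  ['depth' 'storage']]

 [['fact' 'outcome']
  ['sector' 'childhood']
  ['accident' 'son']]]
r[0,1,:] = ['extent', 'ability']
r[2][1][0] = 'sector'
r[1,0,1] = 'location'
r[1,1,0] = 'collection'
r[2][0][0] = 'fact'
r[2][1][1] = 'childhood'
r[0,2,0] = 'patience'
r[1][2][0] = 'depth'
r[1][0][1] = 'location'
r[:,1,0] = ['extent', 'collection', 'sector']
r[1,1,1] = 'direction'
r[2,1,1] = 'childhood'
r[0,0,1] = 'insurance'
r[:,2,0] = ['patience', 'depth', 'accident']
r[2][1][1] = 'childhood'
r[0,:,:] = [['success', 'insurance'], ['extent', 'ability'], ['patience', 'housing']]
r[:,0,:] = [['success', 'insurance'], ['situation', 'location'], ['fact', 'outcome']]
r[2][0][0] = 'fact'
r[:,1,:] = [['extent', 'ability'], ['collection', 'direction'], ['sector', 'childhood']]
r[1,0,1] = 'location'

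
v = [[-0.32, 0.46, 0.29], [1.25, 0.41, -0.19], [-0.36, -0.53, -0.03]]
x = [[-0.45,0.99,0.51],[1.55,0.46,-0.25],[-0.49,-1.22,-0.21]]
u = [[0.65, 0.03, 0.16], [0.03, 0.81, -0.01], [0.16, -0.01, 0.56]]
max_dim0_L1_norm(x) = 2.67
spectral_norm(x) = 1.91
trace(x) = -0.20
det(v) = -0.06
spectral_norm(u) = 0.82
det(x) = -0.23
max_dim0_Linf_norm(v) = 1.25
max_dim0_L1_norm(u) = 0.85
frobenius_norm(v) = 1.61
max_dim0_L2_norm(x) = 1.69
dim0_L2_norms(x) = [1.69, 1.64, 0.61]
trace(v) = 0.06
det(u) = 0.27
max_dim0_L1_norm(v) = 1.93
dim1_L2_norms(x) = [1.2, 1.64, 1.33]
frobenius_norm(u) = 1.20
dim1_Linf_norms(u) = [0.65, 0.81, 0.56]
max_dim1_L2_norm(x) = 1.64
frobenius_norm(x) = 2.43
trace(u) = 2.02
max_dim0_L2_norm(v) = 1.34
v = u @ x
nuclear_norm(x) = 3.49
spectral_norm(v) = 1.44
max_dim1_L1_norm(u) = 0.85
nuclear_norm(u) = 2.02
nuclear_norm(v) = 2.21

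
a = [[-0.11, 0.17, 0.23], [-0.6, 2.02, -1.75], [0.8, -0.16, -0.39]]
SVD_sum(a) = [[-0.0, 0.0, -0.00], [-0.61, 2.02, -1.74], [0.01, -0.04, 0.03]] + [[-0.2, 0.04, 0.12], [0.01, -0.00, -0.01], [0.76, -0.16, -0.45]] + [[0.09, 0.13, 0.11], [0.00, 0.00, 0.00], [0.02, 0.03, 0.03]]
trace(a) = 1.52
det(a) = -0.51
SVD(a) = [[-0.0,  0.26,  0.97], [-1.00,  -0.02,  0.0], [0.02,  -0.97,  0.26]] @ diag([2.7395426021566687, 0.9325038929986985, 0.19960666449530526]) @ [[0.22, -0.74, 0.64], [-0.85, 0.17, 0.5], [0.48, 0.65, 0.59]]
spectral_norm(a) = 2.74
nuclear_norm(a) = 3.87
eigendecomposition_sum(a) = [[-0.25, 0.03, 0.24], [0.29, -0.03, -0.29], [0.56, -0.06, -0.55]] + [[0.22, -0.01, 0.11], [0.28, -0.02, 0.13], [0.2, -0.01, 0.09]] + [[-0.09, 0.15, -0.12],[-1.17, 2.07, -1.60],[0.05, -0.09, 0.07]]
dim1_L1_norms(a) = [0.51, 4.37, 1.35]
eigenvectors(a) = [[0.37, 0.55, 0.07],[-0.43, 0.68, 1.0],[-0.83, 0.48, -0.04]]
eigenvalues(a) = [-0.83, 0.3, 2.05]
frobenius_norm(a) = 2.90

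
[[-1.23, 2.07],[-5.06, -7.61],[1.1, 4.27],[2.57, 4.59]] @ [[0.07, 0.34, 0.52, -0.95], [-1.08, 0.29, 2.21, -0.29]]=[[-2.32, 0.18, 3.94, 0.57],  [7.86, -3.93, -19.45, 7.01],  [-4.53, 1.61, 10.01, -2.28],  [-4.78, 2.2, 11.48, -3.77]]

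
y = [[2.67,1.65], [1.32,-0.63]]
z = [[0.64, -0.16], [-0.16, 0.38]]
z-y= [[-2.03, -1.81], [-1.48, 1.01]]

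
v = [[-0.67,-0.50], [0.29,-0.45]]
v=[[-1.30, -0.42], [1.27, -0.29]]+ [[0.63, -0.08], [-0.98, -0.16]]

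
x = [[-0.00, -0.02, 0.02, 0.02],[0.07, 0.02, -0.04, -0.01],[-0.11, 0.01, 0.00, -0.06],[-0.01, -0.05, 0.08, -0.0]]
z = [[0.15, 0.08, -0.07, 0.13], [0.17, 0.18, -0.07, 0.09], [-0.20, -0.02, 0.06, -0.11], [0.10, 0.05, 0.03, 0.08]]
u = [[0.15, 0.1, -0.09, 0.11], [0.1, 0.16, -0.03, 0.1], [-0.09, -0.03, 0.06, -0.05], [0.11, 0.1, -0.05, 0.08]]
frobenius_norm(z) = 0.45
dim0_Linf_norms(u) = [0.15, 0.16, 0.09, 0.11]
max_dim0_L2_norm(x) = 0.13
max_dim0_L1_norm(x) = 0.19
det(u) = -0.00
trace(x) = 0.02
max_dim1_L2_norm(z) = 0.27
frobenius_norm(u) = 0.38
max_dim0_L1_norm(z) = 0.62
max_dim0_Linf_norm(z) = 0.2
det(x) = 0.00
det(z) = -0.00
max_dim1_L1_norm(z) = 0.51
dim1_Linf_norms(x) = [0.02, 0.07, 0.11, 0.08]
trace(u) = 0.45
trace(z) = 0.47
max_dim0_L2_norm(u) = 0.23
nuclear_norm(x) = 0.29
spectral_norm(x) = 0.14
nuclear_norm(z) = 0.64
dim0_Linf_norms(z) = [0.2, 0.18, 0.07, 0.13]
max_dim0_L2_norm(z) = 0.32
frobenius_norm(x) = 0.18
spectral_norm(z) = 0.43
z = x + u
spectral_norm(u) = 0.37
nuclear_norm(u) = 0.47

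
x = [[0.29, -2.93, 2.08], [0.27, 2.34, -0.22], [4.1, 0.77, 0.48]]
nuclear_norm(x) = 9.32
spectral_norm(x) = 4.38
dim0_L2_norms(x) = [4.12, 3.83, 2.15]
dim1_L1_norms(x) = [5.3, 2.83, 5.35]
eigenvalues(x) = [-2.32, 3.35, 2.07]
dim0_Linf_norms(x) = [4.1, 2.93, 2.08]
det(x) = -16.13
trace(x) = 3.11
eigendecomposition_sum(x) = [[-1.23, -0.91, 0.84], [0.15, 0.11, -0.11], [1.76, 1.3, -1.2]] + [[1.42, -3.15, 1.27], [-0.06, 0.13, -0.05], [2.02, -4.46, 1.80]] + [[0.09, 1.13, -0.03], [0.17, 2.10, -0.06], [0.33, 3.92, -0.12]]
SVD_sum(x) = [[-1.53,  -1.50,  0.38], [1.3,  1.27,  -0.32], [2.35,  2.3,  -0.58]] + [[1.92,-1.64,1.3], [-0.86,0.73,-0.58], [1.73,-1.47,1.17]] + [[-0.1, 0.20, 0.4],[-0.17, 0.34, 0.68],[0.03, -0.06, -0.11]]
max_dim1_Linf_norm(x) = 4.1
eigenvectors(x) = [[0.57, -0.58, -0.25],[-0.07, 0.02, -0.46],[-0.82, -0.82, -0.85]]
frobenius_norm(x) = 6.02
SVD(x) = [[0.5, 0.71, -0.51], [-0.42, -0.32, -0.85], [-0.76, 0.63, 0.14]] @ diag([4.384633849702316, 4.020420411320802, 0.914770856706594]) @ [[-0.70,-0.69,0.17], [0.68,-0.58,0.46], [0.22,-0.44,-0.87]]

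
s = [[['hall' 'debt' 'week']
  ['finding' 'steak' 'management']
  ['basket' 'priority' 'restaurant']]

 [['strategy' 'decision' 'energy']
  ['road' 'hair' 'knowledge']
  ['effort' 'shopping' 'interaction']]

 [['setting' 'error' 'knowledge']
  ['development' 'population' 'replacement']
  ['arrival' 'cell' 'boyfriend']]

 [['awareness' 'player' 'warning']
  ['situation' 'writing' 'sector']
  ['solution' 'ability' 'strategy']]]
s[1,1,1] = 'hair'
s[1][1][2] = 'knowledge'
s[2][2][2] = 'boyfriend'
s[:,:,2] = [['week', 'management', 'restaurant'], ['energy', 'knowledge', 'interaction'], ['knowledge', 'replacement', 'boyfriend'], ['warning', 'sector', 'strategy']]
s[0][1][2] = 'management'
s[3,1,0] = 'situation'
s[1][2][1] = 'shopping'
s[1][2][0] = 'effort'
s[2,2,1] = 'cell'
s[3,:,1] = ['player', 'writing', 'ability']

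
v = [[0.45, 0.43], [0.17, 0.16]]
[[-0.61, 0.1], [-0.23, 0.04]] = v@ [[-0.83,-0.56], [-0.56,0.83]]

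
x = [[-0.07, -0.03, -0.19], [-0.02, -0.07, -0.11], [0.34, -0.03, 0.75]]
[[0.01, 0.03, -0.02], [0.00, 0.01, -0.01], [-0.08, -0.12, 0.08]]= x @ [[-0.13, -0.16, 0.21], [0.09, 0.07, 0.10], [-0.04, -0.09, 0.02]]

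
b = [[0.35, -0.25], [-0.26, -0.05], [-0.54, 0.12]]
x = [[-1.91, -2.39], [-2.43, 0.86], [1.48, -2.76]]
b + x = [[-1.56, -2.64], [-2.69, 0.81], [0.94, -2.64]]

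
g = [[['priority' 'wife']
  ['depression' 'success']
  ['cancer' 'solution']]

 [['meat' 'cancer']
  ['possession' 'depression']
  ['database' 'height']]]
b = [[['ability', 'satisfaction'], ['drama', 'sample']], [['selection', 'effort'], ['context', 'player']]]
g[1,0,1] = 'cancer'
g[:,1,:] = [['depression', 'success'], ['possession', 'depression']]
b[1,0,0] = 'selection'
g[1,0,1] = 'cancer'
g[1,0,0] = 'meat'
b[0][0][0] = 'ability'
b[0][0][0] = 'ability'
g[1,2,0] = 'database'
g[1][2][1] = 'height'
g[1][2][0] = 'database'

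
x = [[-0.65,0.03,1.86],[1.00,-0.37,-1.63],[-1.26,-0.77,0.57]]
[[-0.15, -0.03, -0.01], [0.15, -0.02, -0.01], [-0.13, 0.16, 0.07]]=x@ [[0.06, -0.13, -0.05], [0.03, -0.04, -0.02], [-0.06, -0.06, -0.02]]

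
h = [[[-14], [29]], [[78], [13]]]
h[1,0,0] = 78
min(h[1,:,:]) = 13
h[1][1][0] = 13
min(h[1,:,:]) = 13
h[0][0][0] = -14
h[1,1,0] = 13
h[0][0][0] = -14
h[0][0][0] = -14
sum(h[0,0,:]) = -14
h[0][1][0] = 29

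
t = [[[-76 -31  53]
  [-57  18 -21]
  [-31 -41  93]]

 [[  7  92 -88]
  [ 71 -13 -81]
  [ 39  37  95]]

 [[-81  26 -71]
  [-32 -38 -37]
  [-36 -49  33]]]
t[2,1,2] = -37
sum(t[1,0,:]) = 11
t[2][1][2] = -37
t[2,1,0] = -32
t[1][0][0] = 7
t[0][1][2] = -21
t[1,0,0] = 7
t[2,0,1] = 26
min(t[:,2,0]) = -36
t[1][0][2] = -88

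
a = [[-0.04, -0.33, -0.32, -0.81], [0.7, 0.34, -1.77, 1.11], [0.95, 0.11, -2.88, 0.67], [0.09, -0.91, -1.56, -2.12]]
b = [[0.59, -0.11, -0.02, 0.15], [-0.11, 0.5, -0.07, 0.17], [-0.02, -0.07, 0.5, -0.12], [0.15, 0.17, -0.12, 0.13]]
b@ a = [[-0.11, -0.37, -0.17, -0.93], [0.30, 0.04, -0.91, 0.24], [0.42, 0.15, -1.12, 0.53], [0.01, -0.12, -0.21, -0.29]]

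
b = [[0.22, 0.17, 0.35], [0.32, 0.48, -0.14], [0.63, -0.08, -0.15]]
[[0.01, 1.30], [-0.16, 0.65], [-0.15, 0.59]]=b @ [[-0.21, 1.59], [-0.13, 0.95], [0.22, 2.24]]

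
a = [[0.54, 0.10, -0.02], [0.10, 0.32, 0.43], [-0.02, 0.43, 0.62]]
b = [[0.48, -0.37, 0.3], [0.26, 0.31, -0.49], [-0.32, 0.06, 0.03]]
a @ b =[[0.29, -0.17, 0.11], [-0.01, 0.09, -0.11], [-0.1, 0.18, -0.20]]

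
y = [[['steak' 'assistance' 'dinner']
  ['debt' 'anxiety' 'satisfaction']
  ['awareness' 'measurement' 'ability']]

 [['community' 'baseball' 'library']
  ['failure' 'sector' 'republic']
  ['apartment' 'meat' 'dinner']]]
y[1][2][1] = 'meat'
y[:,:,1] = [['assistance', 'anxiety', 'measurement'], ['baseball', 'sector', 'meat']]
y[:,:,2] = [['dinner', 'satisfaction', 'ability'], ['library', 'republic', 'dinner']]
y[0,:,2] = ['dinner', 'satisfaction', 'ability']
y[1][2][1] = 'meat'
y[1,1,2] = 'republic'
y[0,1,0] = 'debt'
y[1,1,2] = 'republic'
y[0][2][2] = 'ability'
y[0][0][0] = 'steak'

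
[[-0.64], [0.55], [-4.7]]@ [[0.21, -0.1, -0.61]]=[[-0.13,0.06,0.39], [0.12,-0.06,-0.34], [-0.99,0.47,2.87]]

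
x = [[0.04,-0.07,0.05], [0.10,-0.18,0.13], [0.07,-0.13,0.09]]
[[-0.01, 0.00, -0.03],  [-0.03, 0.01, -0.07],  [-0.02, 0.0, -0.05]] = x@[[-0.25, 0.13, -0.30],[-0.02, 0.11, 0.31],[-0.09, 0.1, 0.09]]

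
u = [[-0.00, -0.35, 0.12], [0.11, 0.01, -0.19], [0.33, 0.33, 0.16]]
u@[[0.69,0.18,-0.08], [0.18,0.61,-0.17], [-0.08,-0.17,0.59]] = [[-0.07, -0.23, 0.13], [0.09, 0.06, -0.12], [0.27, 0.23, 0.01]]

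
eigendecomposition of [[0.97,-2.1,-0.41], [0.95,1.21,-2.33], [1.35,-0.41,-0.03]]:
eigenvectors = [[0.68+0.00j,(0.68-0j),(0.69+0j)], [0.31-0.46j,(0.31+0.46j),-0.51+0.00j], [(0.11-0.47j),(0.11+0.47j),(0.51+0j)]]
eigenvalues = [(-0.04+1.7j), (-0.04-1.7j), (2.23+0j)]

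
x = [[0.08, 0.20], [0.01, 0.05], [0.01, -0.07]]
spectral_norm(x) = 0.23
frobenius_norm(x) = 0.23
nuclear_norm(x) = 0.26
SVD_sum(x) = [[0.07,0.20], [0.02,0.05], [-0.02,-0.06]] + [[0.01, -0.00], [-0.01, 0.00], [0.03, -0.01]]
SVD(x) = [[-0.94, 0.32], [-0.22, -0.19], [0.27, 0.93]] @ diag([0.22978925255303542, 0.034596234059753914]) @ [[-0.32, -0.95], [0.95, -0.32]]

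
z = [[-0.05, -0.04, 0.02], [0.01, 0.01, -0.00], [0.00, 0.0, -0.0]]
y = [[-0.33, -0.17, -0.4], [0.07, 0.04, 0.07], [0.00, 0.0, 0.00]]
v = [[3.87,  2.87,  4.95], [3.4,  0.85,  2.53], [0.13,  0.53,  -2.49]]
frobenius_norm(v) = 8.54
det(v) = 20.23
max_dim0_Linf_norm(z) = 0.05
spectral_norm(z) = 0.07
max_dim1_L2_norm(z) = 0.07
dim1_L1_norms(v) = [11.69, 6.78, 3.15]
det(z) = 0.00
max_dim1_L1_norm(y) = 0.9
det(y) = 0.00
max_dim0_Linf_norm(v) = 4.95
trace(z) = -0.04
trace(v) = 2.23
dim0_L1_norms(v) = [7.4, 4.25, 9.97]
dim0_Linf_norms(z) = [0.05, 0.04, 0.02]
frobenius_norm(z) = 0.07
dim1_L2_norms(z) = [0.07, 0.01, 0.0]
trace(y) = -0.29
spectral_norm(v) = 8.19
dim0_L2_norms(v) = [5.15, 3.04, 6.09]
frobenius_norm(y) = 0.56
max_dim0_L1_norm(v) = 9.97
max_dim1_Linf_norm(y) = 0.4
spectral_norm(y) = 0.56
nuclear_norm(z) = 0.07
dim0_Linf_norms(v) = [3.87, 2.87, 4.95]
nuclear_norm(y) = 0.57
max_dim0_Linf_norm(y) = 0.4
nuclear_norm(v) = 11.47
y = z @ v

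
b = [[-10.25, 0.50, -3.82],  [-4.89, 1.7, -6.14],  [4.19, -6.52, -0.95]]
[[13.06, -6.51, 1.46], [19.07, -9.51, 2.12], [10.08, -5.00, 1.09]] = b @ [[-0.08, 0.04, -0.01], [-1.11, 0.55, -0.12], [-3.35, 1.67, -0.37]]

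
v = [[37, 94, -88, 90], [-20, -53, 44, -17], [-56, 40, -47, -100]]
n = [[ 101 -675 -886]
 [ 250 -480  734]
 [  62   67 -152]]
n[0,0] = 101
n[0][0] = 101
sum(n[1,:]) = 504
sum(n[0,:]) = -1460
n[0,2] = -886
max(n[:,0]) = 250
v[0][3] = 90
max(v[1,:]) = 44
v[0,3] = 90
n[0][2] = -886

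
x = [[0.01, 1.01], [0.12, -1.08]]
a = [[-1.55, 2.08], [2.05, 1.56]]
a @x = [[0.23, -3.81], [0.21, 0.39]]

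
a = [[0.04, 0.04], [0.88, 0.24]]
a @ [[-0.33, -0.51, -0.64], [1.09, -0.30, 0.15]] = [[0.03,-0.03,-0.02], [-0.03,-0.52,-0.53]]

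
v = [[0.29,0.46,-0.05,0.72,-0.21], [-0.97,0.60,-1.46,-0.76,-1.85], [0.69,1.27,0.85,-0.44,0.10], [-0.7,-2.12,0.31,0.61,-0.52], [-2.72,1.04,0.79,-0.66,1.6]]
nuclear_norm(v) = 10.68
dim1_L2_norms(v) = [0.93, 2.73, 1.74, 2.39, 3.48]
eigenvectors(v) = [[-0.21-0.34j,  -0.21+0.34j,  0.16-0.04j,  0.16+0.04j,  -0.20+0.00j], [0.37-0.21j,  (0.37+0.21j),  (0.42-0.31j),  (0.42+0.31j),  -0.20+0.00j], [-0.21+0.18j,  (-0.21-0.18j),  -0.13-0.43j,  -0.13+0.43j,  -0.65+0.00j], [0.67+0.00j,  (0.67-0j),  -0.00+0.46j,  (-0-0.46j),  -0.00+0.00j], [0.07-0.36j,  0.07+0.36j,  -0.53+0.00j,  -0.53-0.00j,  0.70+0.00j]]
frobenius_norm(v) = 5.40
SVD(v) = [[-0.08, 0.13, 0.07, -0.59, 0.79], [-0.07, -0.59, 0.79, 0.12, 0.11], [0.14, 0.51, 0.22, 0.70, 0.43], [-0.23, -0.57, -0.56, 0.38, 0.41], [0.96, -0.24, -0.11, -0.05, 0.11]] @ diag([3.5511463037227013, 2.764387625648727, 2.754131392176902, 0.8469030861803317, 0.7590365089774843]) @ [[-0.65, 0.45, 0.25, -0.24, 0.51], [0.73, 0.47, 0.33, 0.05, 0.37], [0.03, 0.67, -0.45, -0.33, -0.49], [0.07, -0.19, 0.62, -0.67, -0.37], [-0.21, 0.29, 0.50, 0.62, -0.49]]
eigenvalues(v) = [(-0.5+1.39j), (-0.5-1.39j), (1.8+1.64j), (1.8-1.64j), (1.34+0j)]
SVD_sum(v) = [[0.18, -0.12, -0.07, 0.06, -0.14],[0.15, -0.10, -0.06, 0.05, -0.12],[-0.32, 0.22, 0.12, -0.12, 0.25],[0.53, -0.37, -0.21, 0.19, -0.42],[-2.21, 1.52, 0.86, -0.8, 1.73]] + [[0.27, 0.17, 0.12, 0.02, 0.14], [-1.18, -0.77, -0.53, -0.08, -0.6], [1.02, 0.66, 0.46, 0.07, 0.52], [-1.14, -0.75, -0.52, -0.07, -0.58], [-0.48, -0.32, -0.22, -0.03, -0.24]] + [[0.01, 0.14, -0.09, -0.07, -0.1], [0.07, 1.47, -0.97, -0.72, -1.06], [0.02, 0.40, -0.27, -0.2, -0.29], [-0.05, -1.04, 0.69, 0.51, 0.75], [-0.01, -0.20, 0.13, 0.10, 0.14]] + [[-0.04, 0.09, -0.31, 0.34, 0.18],[0.01, -0.02, 0.06, -0.07, -0.04],[0.04, -0.11, 0.36, -0.40, -0.22],[0.02, -0.06, 0.20, -0.21, -0.12],[-0.00, 0.01, -0.03, 0.03, 0.02]] + [[-0.13,0.18,0.30,0.37,-0.29], [-0.02,0.02,0.04,0.05,-0.04], [-0.07,0.10,0.16,0.2,-0.16], [-0.07,0.09,0.15,0.19,-0.15], [-0.02,0.02,0.04,0.05,-0.04]]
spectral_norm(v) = 3.55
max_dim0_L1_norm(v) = 5.49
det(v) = 17.38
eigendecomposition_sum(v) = [[(-0.09+0.63j), (0.27+0.02j), 0.11+0.02j, (0.28+0.08j), 0.16+0.20j], [(-0.66-0.12j), -0.03+0.28j, -0.03+0.12j, (-0.1+0.29j), (-0.22+0.16j)], [0.44-0.00j, -0.01-0.19j, -0.08j, (0.03-0.2j), (0.12-0.13j)], [-0.81-0.67j, (-0.26+0.36j), (-0.13+0.14j), -0.36+0.32j, -0.42+0.04j], [(-0.45+0.37j), 0.17+0.18j, 0.06+0.08j, (0.14+0.23j), -0.02+0.24j]] + [[(-0.09-0.63j), (0.27-0.02j), 0.11-0.02j, (0.28-0.08j), 0.16-0.20j], [-0.66+0.12j, (-0.03-0.28j), (-0.03-0.12j), -0.10-0.29j, -0.22-0.16j], [0.44+0.00j, -0.01+0.19j, 0.08j, 0.03+0.20j, (0.12+0.13j)], [(-0.81+0.67j), (-0.26-0.36j), -0.13-0.14j, (-0.36-0.32j), (-0.42-0.04j)], [(-0.45-0.37j), (0.17-0.18j), (0.06-0.08j), 0.14-0.23j, -0.02-0.24j]] + [[0.10-0.19j,0.00+0.29j,-0.28-0.04j,(-0.04-0.24j),-0.23-0.01j],[0.04-0.67j,0.38+0.83j,-0.85+0.24j,-0.40-0.63j,-0.67+0.27j],[(-0.53-0.23j),0.79-0.06j,(-0.05+0.77j),-0.63+0.14j,(0.02+0.63j)],[(0.46+0.39j),(-0.8-0.18j),0.28-0.74j,(0.66+0.05j),(0.16-0.63j)],[(-0.44+0.52j),(0.19-0.91j),(0.84+0.31j),(-0.05+0.76j),0.72+0.18j]] + [[(0.1+0.19j), 0.00-0.29j, -0.28+0.04j, (-0.04+0.24j), (-0.23+0.01j)], [(0.04+0.67j), 0.38-0.83j, -0.85-0.24j, (-0.4+0.63j), -0.67-0.27j], [-0.53+0.23j, 0.79+0.06j, -0.05-0.77j, -0.63-0.14j, 0.02-0.63j], [0.46-0.39j, (-0.8+0.18j), (0.28+0.74j), (0.66-0.05j), 0.16+0.63j], [(-0.44-0.52j), (0.19+0.91j), 0.84-0.31j, (-0.05-0.76j), (0.72-0.18j)]] + [[0.27+0.00j,-0.09-0.00j,0.29-0.00j,0.23+0.00j,-0.06-0.00j], [0.27+0.00j,-0.09-0.00j,(0.29-0j),(0.24+0j),-0.06-0.00j], [(0.88+0j),(-0.29-0j),(0.95-0j),(0.77+0j),(-0.19-0j)], [0.00+0.00j,(-0-0j),0.00-0.00j,0.00+0.00j,-0.00-0.00j], [(-0.94-0j),0.31+0.00j,(-1.02+0j),(-0.83-0j),(0.21+0j)]]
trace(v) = 3.95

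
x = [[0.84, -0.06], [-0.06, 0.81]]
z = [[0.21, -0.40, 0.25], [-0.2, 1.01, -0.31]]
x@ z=[[0.19, -0.40, 0.23], [-0.17, 0.84, -0.27]]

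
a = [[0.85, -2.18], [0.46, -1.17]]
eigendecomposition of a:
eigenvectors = [[0.93, 0.89],[0.37, 0.46]]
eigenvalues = [-0.03, -0.29]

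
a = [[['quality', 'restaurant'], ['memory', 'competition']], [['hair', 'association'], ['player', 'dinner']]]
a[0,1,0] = 'memory'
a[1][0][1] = 'association'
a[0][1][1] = 'competition'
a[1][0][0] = 'hair'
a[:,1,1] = ['competition', 'dinner']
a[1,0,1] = 'association'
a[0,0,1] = 'restaurant'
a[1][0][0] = 'hair'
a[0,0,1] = 'restaurant'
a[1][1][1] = 'dinner'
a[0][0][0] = 'quality'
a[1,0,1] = 'association'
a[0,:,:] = [['quality', 'restaurant'], ['memory', 'competition']]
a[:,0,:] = [['quality', 'restaurant'], ['hair', 'association']]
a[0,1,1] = 'competition'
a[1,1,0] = 'player'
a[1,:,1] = ['association', 'dinner']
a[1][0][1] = 'association'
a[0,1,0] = 'memory'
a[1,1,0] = 'player'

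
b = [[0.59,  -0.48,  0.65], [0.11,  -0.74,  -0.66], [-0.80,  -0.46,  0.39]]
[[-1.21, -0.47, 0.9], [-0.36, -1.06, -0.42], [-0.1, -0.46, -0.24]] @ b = [[-1.49, 0.51, -0.13], [0.01, 1.15, 0.30], [0.08, 0.50, 0.15]]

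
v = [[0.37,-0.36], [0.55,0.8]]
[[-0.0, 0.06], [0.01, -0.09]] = v@[[-0.0,0.03], [0.01,-0.13]]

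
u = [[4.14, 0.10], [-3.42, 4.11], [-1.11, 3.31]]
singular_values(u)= [6.81, 3.41]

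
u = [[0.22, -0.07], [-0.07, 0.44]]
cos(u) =[[0.97, 0.02], [0.02, 0.9]]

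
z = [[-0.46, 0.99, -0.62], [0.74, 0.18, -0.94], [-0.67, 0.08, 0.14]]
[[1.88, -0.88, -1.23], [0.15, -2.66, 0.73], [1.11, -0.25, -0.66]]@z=[[-0.69, 1.60, -0.51], [-2.53, -0.27, 2.51], [-0.25, 1.0, -0.55]]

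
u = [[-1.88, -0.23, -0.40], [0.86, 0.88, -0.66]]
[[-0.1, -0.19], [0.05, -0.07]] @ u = [[0.02, -0.14, 0.17], [-0.15, -0.07, 0.03]]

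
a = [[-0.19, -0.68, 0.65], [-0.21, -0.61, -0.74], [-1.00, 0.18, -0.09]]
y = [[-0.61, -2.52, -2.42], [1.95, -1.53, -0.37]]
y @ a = [[3.07, 1.52, 1.69], [0.32, -0.46, 2.43]]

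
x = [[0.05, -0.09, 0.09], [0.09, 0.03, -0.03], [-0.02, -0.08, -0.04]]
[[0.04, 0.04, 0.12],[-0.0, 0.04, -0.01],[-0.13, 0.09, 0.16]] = x@[[0.10, 0.47, 0.33],[0.91, -0.88, -1.78],[1.3, -0.71, -0.58]]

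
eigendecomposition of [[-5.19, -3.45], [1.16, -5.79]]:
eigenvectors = [[0.87+0.00j,(0.87-0j)], [0.08-0.50j,0.08+0.50j]]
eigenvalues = [(-5.49+1.98j), (-5.49-1.98j)]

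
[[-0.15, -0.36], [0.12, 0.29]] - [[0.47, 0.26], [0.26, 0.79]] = [[-0.62, -0.62], [-0.14, -0.50]]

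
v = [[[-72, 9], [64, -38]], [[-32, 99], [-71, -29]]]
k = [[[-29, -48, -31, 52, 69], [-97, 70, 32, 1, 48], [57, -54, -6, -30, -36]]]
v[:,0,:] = [[-72, 9], [-32, 99]]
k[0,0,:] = [-29, -48, -31, 52, 69]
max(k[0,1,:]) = 70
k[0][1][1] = 70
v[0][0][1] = 9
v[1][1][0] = -71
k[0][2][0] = 57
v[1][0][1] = 99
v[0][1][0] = 64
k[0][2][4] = -36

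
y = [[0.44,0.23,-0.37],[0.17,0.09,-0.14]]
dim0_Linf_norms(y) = [0.44, 0.23, 0.37]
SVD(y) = [[-0.93, -0.36], [-0.36, 0.93]] @ diag([0.6633195615935082, 0.002675669522946315]) @ [[-0.71, -0.37, 0.60],[0.33, 0.57, 0.75]]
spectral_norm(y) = 0.66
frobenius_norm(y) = 0.66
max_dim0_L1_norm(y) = 0.61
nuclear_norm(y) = 0.67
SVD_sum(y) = [[0.44, 0.23, -0.37],[0.17, 0.09, -0.14]] + [[-0.00, -0.0, -0.00], [0.0, 0.0, 0.00]]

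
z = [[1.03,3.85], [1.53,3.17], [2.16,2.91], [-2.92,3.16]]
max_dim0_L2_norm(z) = 6.58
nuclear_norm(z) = 10.59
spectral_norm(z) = 6.68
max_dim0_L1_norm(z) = 13.09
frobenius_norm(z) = 7.74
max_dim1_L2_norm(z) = 4.3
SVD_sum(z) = [[0.82, 3.89],[0.70, 3.34],[0.68, 3.22],[0.51, 2.44]] + [[0.21,  -0.04], [0.83,  -0.17], [1.48,  -0.31], [-3.43,  0.72]]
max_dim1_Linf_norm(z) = 3.85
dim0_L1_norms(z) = [7.64, 13.09]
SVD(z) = [[-0.60, 0.06], [-0.51, 0.22], [-0.49, 0.39], [-0.37, -0.89]] @ diag([6.675246687863317, 3.919181248190724]) @ [[-0.21, -0.98], [0.98, -0.21]]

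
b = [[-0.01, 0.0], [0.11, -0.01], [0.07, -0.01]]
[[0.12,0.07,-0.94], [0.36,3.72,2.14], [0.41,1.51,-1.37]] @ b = [[-0.06, 0.01],[0.56, -0.06],[0.07, -0.0]]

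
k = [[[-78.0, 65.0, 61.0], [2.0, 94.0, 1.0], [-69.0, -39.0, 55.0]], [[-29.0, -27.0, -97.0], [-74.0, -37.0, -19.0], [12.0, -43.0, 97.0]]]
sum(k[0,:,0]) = -145.0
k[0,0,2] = 61.0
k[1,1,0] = -74.0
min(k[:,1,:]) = -74.0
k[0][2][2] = 55.0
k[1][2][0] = 12.0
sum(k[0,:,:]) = 92.0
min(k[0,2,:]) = -69.0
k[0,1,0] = 2.0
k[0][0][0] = -78.0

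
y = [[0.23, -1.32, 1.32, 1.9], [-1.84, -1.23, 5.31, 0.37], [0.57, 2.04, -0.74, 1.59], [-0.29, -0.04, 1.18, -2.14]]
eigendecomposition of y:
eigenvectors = [[0.03, -0.95, -0.24, -0.59], [-0.81, 0.06, -0.8, -0.25], [-0.56, -0.3, 0.50, -0.21], [-0.14, -0.03, -0.24, 0.73]]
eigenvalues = [2.57, 0.79, -5.02, -2.23]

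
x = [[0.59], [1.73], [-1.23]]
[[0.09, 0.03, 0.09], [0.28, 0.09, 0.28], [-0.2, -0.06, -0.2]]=x@[[0.16, 0.05, 0.16]]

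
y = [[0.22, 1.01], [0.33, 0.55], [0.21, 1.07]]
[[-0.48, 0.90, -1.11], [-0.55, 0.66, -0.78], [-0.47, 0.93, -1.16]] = y@[[-1.39,0.82,-0.84], [-0.17,0.71,-0.92]]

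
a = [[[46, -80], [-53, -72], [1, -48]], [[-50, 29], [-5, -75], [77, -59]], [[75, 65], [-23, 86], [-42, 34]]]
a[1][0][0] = -50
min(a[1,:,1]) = -75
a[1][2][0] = 77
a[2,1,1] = 86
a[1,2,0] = 77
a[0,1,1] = -72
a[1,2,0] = 77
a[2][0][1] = 65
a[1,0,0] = -50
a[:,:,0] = [[46, -53, 1], [-50, -5, 77], [75, -23, -42]]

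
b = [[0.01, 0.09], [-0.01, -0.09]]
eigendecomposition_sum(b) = [[0.00, 0.0], [-0.00, -0.0]] + [[0.01, 0.09], [-0.01, -0.09]]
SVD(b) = [[-0.71, 0.71], [0.71, 0.71]] @ diag([0.12806248474865695, 1.7114429814270361e-18]) @ [[-0.11, -0.99], [0.99, -0.11]]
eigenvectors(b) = [[0.99, -0.71], [-0.11, 0.71]]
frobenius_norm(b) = 0.13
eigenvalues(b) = [0.0, -0.08]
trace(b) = -0.08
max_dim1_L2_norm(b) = 0.09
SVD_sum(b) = [[0.01, 0.09], [-0.01, -0.09]] + [[0.00, -0.0], [0.00, -0.00]]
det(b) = 0.00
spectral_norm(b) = 0.13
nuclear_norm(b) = 0.13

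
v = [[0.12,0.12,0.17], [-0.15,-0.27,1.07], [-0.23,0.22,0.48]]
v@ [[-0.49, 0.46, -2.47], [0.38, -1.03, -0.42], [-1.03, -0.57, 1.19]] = [[-0.19, -0.17, -0.14], [-1.13, -0.40, 1.76], [-0.3, -0.61, 1.05]]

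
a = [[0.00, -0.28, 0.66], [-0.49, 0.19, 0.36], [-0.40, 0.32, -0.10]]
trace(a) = 0.09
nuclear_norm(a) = 1.54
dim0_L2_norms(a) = [0.63, 0.47, 0.76]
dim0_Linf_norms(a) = [0.49, 0.32, 0.66]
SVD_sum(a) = [[-0.25, -0.07, 0.58],  [-0.20, -0.05, 0.46],  [-0.01, -0.0, 0.03]] + [[0.25, -0.21, 0.08], [-0.29, 0.24, -0.1], [-0.39, 0.32, -0.13]] + [[-0.00, -0.00, -0.00], [0.0, 0.0, 0.0], [-0.0, -0.0, -0.0]]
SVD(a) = [[-0.78, 0.46, 0.42],[-0.62, -0.53, -0.57],[-0.04, -0.71, 0.70]] @ diag([0.807706976080108, 0.7347162726434678, 0.0011997934895487195]) @ [[0.4, 0.11, -0.91], [0.74, -0.62, 0.25], [-0.54, -0.78, -0.33]]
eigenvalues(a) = [(0.16+0j), (-0.04+0.06j), (-0.04-0.06j)]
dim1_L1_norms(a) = [0.94, 1.04, 0.82]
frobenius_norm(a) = 1.09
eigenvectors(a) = [[(0.37+0j), 0.57-0.05j, (0.57+0.05j)], [(0.82+0j), 0.76+0.00j, 0.76-0.00j], [(0.44+0j), (0.3+0.05j), 0.30-0.05j]]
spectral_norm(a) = 0.81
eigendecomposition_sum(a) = [[(-0.47+0j), (0.53+0j), (-0.45-0j)], [(-1.04+0j), 1.17+0.00j, -1.01-0.00j], [-0.56+0.00j, 0.63+0.00j, -0.54-0.00j]] + [[(0.23+0.31j), (-0.4-0.39j), (0.56+0.48j)], [0.28+0.43j, -0.49-0.57j, (0.69+0.69j)], [0.08+0.19j, (-0.15-0.25j), 0.22+0.32j]] + [[(0.23-0.31j), -0.40+0.39j, 0.56-0.48j], [0.28-0.43j, (-0.49+0.57j), (0.69-0.69j)], [0.08-0.19j, (-0.15+0.25j), 0.22-0.32j]]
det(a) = 0.00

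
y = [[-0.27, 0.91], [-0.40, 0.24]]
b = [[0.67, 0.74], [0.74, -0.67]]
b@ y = [[-0.48, 0.79], [0.07, 0.51]]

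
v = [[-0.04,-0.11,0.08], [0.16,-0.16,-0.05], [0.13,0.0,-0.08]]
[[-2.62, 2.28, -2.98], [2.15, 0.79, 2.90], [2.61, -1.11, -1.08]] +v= [[-2.66, 2.17, -2.90],  [2.31, 0.63, 2.85],  [2.74, -1.11, -1.16]]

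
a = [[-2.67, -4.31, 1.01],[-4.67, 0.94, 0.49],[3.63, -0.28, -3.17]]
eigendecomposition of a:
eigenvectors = [[-0.55, 0.64, 0.24],  [0.78, 0.44, 0.2],  [-0.31, -0.64, 0.95]]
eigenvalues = [4.03, -6.62, -2.31]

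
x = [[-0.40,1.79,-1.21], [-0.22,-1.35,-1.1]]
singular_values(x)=[2.3, 1.62]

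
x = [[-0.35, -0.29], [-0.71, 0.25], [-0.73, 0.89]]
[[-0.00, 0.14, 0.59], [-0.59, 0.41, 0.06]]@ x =[[-0.53, 0.56], [-0.13, 0.33]]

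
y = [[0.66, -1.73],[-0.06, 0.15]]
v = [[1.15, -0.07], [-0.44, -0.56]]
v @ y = [[0.76, -2.00], [-0.26, 0.68]]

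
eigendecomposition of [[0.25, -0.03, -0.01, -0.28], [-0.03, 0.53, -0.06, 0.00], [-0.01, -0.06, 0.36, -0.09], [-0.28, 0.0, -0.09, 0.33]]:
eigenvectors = [[-0.73, -0.3, 0.53, -0.32], [-0.06, 0.25, -0.45, -0.85], [-0.19, 0.92, 0.32, 0.11], [-0.66, 0.04, -0.64, 0.40]]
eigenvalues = [-0.01, 0.34, 0.61, 0.53]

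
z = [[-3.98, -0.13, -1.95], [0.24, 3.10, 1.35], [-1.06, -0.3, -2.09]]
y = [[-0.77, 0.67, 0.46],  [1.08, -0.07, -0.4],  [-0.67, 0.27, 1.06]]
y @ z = [[2.74, 2.04, 1.44],[-3.89, -0.24, -1.36],[1.61, 0.61, -0.54]]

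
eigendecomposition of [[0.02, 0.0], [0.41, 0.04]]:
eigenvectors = [[0.00,0.05], [1.00,-1.0]]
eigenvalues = [0.04, 0.02]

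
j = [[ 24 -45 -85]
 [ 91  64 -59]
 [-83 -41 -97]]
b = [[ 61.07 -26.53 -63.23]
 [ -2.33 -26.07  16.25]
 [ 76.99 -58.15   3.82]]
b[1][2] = 16.25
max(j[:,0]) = 91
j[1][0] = 91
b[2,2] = 3.82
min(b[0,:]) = -63.23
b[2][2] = 3.82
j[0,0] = 24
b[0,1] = -26.53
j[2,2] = -97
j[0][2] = -85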